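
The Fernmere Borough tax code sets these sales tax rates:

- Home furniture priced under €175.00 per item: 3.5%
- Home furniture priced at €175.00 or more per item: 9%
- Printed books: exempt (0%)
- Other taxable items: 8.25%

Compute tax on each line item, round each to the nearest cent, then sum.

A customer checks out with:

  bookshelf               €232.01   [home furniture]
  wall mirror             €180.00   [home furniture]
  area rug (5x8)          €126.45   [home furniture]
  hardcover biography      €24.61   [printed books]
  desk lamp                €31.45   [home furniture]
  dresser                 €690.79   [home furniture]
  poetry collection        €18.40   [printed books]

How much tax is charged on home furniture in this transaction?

€104.78

Bookshelf €232.01: home furniture, €175.00 or more → 9% → €20.88
Wall mirror €180.00: home furniture, €175.00 or more → 9% → €16.20
Area rug (5x8) €126.45: home furniture, under €175.00 → 3.5% → €4.43
Desk lamp €31.45: home furniture, under €175.00 → 3.5% → €1.10
Dresser €690.79: home furniture, €175.00 or more → 9% → €62.17
Tax on home furniture = €20.88 + €16.20 + €4.43 + €1.10 + €62.17 = €104.78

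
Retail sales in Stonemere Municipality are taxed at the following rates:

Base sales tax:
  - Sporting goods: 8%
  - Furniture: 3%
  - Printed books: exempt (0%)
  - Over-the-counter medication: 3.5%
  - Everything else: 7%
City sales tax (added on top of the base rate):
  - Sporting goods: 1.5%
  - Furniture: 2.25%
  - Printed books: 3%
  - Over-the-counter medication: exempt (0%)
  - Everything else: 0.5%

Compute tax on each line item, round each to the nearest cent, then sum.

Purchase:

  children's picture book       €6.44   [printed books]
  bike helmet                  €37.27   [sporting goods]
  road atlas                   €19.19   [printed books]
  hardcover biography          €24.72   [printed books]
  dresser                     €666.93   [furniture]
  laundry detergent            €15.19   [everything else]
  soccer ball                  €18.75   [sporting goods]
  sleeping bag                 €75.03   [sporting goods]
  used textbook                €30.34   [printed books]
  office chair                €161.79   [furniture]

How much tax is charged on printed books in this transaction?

€2.42

Children's picture book €6.44: printed books → 0% + 3% city = 3% → €0.19
Road atlas €19.19: printed books → 0% + 3% city = 3% → €0.58
Hardcover biography €24.72: printed books → 0% + 3% city = 3% → €0.74
Used textbook €30.34: printed books → 0% + 3% city = 3% → €0.91
Tax on printed books = €0.19 + €0.58 + €0.74 + €0.91 = €2.42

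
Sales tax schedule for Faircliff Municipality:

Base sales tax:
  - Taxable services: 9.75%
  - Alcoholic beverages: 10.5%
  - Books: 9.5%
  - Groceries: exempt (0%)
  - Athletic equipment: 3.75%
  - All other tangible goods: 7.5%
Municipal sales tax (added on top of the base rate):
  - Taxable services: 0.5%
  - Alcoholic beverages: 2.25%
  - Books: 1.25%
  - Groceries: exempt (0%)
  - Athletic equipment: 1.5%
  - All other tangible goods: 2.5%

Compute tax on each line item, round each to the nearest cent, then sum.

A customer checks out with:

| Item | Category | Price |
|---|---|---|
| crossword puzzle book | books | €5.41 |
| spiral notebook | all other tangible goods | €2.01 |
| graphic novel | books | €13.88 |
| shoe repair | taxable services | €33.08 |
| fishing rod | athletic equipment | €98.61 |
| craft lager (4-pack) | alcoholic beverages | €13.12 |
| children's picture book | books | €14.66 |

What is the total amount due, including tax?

Crossword puzzle book €5.41: books → 9.5% + 1.25% municipal = 10.75% → €0.58
Spiral notebook €2.01: all other tangible goods → 7.5% + 2.5% municipal = 10% → €0.20
Graphic novel €13.88: books → 9.5% + 1.25% municipal = 10.75% → €1.49
Shoe repair €33.08: taxable services → 9.75% + 0.5% municipal = 10.25% → €3.39
Fishing rod €98.61: athletic equipment → 3.75% + 1.5% municipal = 5.25% → €5.18
Craft lager (4-pack) €13.12: alcoholic beverages → 10.5% + 2.25% municipal = 12.75% → €1.67
Children's picture book €14.66: books → 9.5% + 1.25% municipal = 10.75% → €1.58
Subtotal = €180.77; tax = €14.09; total due = €194.86

€194.86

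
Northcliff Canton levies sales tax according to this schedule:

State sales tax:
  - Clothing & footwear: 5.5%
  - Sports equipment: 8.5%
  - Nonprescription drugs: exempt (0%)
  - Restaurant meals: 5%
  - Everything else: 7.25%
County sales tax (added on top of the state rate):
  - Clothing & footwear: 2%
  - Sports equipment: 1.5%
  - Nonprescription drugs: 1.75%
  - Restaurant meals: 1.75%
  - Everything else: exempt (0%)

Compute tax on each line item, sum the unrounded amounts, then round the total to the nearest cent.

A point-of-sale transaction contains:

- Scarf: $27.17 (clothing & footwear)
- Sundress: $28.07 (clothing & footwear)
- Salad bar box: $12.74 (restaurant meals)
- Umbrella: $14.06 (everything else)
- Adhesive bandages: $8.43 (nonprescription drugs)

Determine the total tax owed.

$6.17

Scarf $27.17: clothing & footwear → 5.5% + 2% county = 7.5% → $2.03775
Sundress $28.07: clothing & footwear → 5.5% + 2% county = 7.5% → $2.10525
Salad bar box $12.74: restaurant meals → 5% + 1.75% county = 6.75% → $0.85995
Umbrella $14.06: everything else → 7.25% + 0% county = 7.25% → $1.01935
Adhesive bandages $8.43: nonprescription drugs → 0% + 1.75% county = 1.75% → $0.147525
Unrounded tax sum = $6.169825 → $6.17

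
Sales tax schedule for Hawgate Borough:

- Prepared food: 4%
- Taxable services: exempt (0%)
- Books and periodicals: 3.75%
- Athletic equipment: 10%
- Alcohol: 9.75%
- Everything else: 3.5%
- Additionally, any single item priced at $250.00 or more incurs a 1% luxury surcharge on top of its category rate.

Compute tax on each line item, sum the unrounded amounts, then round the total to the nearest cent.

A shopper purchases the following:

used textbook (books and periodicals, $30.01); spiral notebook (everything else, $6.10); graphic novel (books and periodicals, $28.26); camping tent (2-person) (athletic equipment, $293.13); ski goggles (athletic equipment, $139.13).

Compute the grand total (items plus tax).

Used textbook $30.01: books and periodicals → 3.75% → $1.125375
Spiral notebook $6.10: everything else → 3.5% → $0.2135
Graphic novel $28.26: books and periodicals → 3.75% → $1.05975
Camping tent (2-person) $293.13: athletic equipment → 10% + 1% surcharge = 11% → $32.2443
Ski goggles $139.13: athletic equipment → 10% → $13.913
Subtotal = $496.63; unrounded tax = $48.555925 → $48.56; total due = $545.19

$545.19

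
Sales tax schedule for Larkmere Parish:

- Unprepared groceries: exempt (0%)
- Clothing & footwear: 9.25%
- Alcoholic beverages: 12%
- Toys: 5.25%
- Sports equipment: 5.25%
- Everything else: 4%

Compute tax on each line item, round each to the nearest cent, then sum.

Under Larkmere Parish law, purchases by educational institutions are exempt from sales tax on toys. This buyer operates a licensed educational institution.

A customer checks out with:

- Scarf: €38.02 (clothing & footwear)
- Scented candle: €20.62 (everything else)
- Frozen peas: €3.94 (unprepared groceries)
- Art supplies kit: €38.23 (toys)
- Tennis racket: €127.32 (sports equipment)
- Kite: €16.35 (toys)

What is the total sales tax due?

€11.02

Scarf €38.02: clothing & footwear → 9.25% → €3.52
Scented candle €20.62: everything else → 4% → €0.82
Frozen peas €3.94: unprepared groceries → 0% → €0.00
Art supplies kit €38.23: toys, buyer-exempt → 0% → €0.00
Tennis racket €127.32: sports equipment → 5.25% → €6.68
Kite €16.35: toys, buyer-exempt → 0% → €0.00
Total tax = €3.52 + €0.82 + €6.68 = €11.02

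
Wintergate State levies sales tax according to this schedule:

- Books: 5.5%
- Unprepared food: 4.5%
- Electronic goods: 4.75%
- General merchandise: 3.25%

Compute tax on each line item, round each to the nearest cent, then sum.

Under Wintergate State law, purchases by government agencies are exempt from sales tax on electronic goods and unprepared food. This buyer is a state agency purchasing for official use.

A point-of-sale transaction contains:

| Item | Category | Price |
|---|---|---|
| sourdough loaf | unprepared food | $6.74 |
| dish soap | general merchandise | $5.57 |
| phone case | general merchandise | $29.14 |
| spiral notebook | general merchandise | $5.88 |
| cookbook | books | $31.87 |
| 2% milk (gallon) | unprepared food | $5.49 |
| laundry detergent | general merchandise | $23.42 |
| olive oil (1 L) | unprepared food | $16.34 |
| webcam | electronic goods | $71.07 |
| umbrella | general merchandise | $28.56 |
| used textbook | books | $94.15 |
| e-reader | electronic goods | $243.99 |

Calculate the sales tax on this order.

$9.94

Sourdough loaf $6.74: unprepared food, buyer-exempt → 0% → $0.00
Dish soap $5.57: general merchandise → 3.25% → $0.18
Phone case $29.14: general merchandise → 3.25% → $0.95
Spiral notebook $5.88: general merchandise → 3.25% → $0.19
Cookbook $31.87: books → 5.5% → $1.75
2% milk (gallon) $5.49: unprepared food, buyer-exempt → 0% → $0.00
Laundry detergent $23.42: general merchandise → 3.25% → $0.76
Olive oil (1 L) $16.34: unprepared food, buyer-exempt → 0% → $0.00
Webcam $71.07: electronic goods, buyer-exempt → 0% → $0.00
Umbrella $28.56: general merchandise → 3.25% → $0.93
Used textbook $94.15: books → 5.5% → $5.18
E-reader $243.99: electronic goods, buyer-exempt → 0% → $0.00
Total tax = $0.18 + $0.95 + $0.19 + $1.75 + $0.76 + $0.93 + $5.18 = $9.94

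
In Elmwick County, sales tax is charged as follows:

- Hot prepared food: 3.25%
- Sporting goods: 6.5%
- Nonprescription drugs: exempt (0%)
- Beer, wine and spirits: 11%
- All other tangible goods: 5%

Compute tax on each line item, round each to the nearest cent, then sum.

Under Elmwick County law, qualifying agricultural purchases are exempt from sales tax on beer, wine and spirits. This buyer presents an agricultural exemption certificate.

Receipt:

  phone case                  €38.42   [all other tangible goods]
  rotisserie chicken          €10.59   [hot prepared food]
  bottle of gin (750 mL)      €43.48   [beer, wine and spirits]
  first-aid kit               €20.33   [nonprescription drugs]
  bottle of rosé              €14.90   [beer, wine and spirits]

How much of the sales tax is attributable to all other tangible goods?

€1.92

Phone case €38.42: all other tangible goods → 5% → €1.92
Tax on all other tangible goods = €1.92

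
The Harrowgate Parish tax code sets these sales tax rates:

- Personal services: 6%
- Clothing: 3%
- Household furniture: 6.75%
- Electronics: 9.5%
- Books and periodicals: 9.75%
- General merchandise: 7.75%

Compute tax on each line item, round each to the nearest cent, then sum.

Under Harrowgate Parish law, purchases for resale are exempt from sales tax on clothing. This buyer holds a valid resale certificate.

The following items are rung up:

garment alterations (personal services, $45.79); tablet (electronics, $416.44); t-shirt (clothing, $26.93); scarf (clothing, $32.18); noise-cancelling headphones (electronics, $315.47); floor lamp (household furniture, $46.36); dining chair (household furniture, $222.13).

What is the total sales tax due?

$90.40

Garment alterations $45.79: personal services → 6% → $2.75
Tablet $416.44: electronics → 9.5% → $39.56
T-shirt $26.93: clothing, buyer-exempt → 0% → $0.00
Scarf $32.18: clothing, buyer-exempt → 0% → $0.00
Noise-cancelling headphones $315.47: electronics → 9.5% → $29.97
Floor lamp $46.36: household furniture → 6.75% → $3.13
Dining chair $222.13: household furniture → 6.75% → $14.99
Total tax = $2.75 + $39.56 + $29.97 + $3.13 + $14.99 = $90.40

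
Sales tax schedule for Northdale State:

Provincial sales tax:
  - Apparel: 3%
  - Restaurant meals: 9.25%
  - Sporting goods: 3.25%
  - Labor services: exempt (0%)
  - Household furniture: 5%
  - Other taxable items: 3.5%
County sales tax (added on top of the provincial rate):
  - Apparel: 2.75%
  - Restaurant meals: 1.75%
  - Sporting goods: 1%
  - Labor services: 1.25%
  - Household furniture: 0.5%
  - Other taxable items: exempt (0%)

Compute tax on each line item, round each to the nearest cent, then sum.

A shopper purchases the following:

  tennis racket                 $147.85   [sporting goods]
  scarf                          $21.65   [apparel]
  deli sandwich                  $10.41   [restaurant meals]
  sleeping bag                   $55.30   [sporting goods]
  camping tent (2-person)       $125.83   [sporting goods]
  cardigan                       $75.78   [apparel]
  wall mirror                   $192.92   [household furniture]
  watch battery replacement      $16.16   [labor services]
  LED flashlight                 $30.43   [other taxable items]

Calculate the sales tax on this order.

$32.61

Tennis racket $147.85: sporting goods → 3.25% + 1% county = 4.25% → $6.28
Scarf $21.65: apparel → 3% + 2.75% county = 5.75% → $1.24
Deli sandwich $10.41: restaurant meals → 9.25% + 1.75% county = 11% → $1.15
Sleeping bag $55.30: sporting goods → 3.25% + 1% county = 4.25% → $2.35
Camping tent (2-person) $125.83: sporting goods → 3.25% + 1% county = 4.25% → $5.35
Cardigan $75.78: apparel → 3% + 2.75% county = 5.75% → $4.36
Wall mirror $192.92: household furniture → 5% + 0.5% county = 5.5% → $10.61
Watch battery replacement $16.16: labor services → 0% + 1.25% county = 1.25% → $0.20
LED flashlight $30.43: other taxable items → 3.5% + 0% county = 3.5% → $1.07
Total tax = $6.28 + $1.24 + $1.15 + $2.35 + $5.35 + $4.36 + $10.61 + $0.20 + $1.07 = $32.61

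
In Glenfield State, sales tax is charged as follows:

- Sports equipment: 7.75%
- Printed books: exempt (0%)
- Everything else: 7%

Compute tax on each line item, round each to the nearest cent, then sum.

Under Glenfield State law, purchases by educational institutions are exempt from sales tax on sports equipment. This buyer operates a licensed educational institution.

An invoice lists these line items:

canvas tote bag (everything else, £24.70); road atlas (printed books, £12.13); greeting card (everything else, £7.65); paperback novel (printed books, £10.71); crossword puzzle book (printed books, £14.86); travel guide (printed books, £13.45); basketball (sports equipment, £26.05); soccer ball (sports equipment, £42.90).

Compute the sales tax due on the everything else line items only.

£2.27

Canvas tote bag £24.70: everything else → 7% → £1.73
Greeting card £7.65: everything else → 7% → £0.54
Tax on everything else = £1.73 + £0.54 = £2.27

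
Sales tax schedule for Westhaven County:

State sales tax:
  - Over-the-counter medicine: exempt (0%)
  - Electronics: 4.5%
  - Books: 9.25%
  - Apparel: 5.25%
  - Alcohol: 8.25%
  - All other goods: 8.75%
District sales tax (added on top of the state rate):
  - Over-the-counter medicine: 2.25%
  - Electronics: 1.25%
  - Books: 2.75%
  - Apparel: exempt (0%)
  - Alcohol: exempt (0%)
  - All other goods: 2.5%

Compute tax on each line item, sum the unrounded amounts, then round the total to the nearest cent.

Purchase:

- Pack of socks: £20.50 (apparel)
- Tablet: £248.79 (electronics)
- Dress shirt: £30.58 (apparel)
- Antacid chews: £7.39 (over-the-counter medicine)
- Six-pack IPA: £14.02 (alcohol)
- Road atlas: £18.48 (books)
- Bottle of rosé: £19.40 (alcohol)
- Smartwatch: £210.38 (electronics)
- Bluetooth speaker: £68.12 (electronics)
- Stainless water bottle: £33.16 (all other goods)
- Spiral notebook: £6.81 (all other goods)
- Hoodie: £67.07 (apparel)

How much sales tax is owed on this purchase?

£46.16

Pack of socks £20.50: apparel → 5.25% + 0% district = 5.25% → £1.07625
Tablet £248.79: electronics → 4.5% + 1.25% district = 5.75% → £14.305425
Dress shirt £30.58: apparel → 5.25% + 0% district = 5.25% → £1.60545
Antacid chews £7.39: over-the-counter medicine → 0% + 2.25% district = 2.25% → £0.166275
Six-pack IPA £14.02: alcohol → 8.25% + 0% district = 8.25% → £1.15665
Road atlas £18.48: books → 9.25% + 2.75% district = 12% → £2.2176
Bottle of rosé £19.40: alcohol → 8.25% + 0% district = 8.25% → £1.6005
Smartwatch £210.38: electronics → 4.5% + 1.25% district = 5.75% → £12.09685
Bluetooth speaker £68.12: electronics → 4.5% + 1.25% district = 5.75% → £3.9169
Stainless water bottle £33.16: all other goods → 8.75% + 2.5% district = 11.25% → £3.7305
Spiral notebook £6.81: all other goods → 8.75% + 2.5% district = 11.25% → £0.766125
Hoodie £67.07: apparel → 5.25% + 0% district = 5.25% → £3.521175
Unrounded tax sum = £46.1597 → £46.16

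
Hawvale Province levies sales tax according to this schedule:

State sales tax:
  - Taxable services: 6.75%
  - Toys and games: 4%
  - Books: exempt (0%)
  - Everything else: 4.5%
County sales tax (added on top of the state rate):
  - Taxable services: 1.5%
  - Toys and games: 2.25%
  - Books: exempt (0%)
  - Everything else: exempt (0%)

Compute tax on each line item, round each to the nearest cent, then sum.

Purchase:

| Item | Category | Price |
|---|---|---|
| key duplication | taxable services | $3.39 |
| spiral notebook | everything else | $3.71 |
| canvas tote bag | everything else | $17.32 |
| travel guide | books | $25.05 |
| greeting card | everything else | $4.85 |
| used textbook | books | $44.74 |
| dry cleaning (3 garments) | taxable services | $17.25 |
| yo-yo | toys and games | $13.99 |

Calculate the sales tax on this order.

$3.74

Key duplication $3.39: taxable services → 6.75% + 1.5% county = 8.25% → $0.28
Spiral notebook $3.71: everything else → 4.5% + 0% county = 4.5% → $0.17
Canvas tote bag $17.32: everything else → 4.5% + 0% county = 4.5% → $0.78
Travel guide $25.05: books → 0% + 0% county = 0% → $0.00
Greeting card $4.85: everything else → 4.5% + 0% county = 4.5% → $0.22
Used textbook $44.74: books → 0% + 0% county = 0% → $0.00
Dry cleaning (3 garments) $17.25: taxable services → 6.75% + 1.5% county = 8.25% → $1.42
Yo-yo $13.99: toys and games → 4% + 2.25% county = 6.25% → $0.87
Total tax = $0.28 + $0.17 + $0.78 + $0.22 + $1.42 + $0.87 = $3.74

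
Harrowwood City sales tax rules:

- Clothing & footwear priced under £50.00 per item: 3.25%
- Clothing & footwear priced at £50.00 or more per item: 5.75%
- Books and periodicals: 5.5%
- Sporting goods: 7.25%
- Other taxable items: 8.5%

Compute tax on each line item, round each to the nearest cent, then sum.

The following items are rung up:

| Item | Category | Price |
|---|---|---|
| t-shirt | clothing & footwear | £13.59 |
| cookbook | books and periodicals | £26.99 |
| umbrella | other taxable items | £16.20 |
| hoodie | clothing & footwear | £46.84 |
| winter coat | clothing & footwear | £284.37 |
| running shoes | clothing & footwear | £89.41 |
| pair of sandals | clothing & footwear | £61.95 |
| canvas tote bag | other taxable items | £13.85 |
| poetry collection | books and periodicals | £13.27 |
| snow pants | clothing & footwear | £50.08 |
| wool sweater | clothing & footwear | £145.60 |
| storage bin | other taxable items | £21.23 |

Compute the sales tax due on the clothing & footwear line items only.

T-shirt £13.59: clothing & footwear, under £50.00 → 3.25% → £0.44
Hoodie £46.84: clothing & footwear, under £50.00 → 3.25% → £1.52
Winter coat £284.37: clothing & footwear, £50.00 or more → 5.75% → £16.35
Running shoes £89.41: clothing & footwear, £50.00 or more → 5.75% → £5.14
Pair of sandals £61.95: clothing & footwear, £50.00 or more → 5.75% → £3.56
Snow pants £50.08: clothing & footwear, £50.00 or more → 5.75% → £2.88
Wool sweater £145.60: clothing & footwear, £50.00 or more → 5.75% → £8.37
Tax on clothing & footwear = £0.44 + £1.52 + £16.35 + £5.14 + £3.56 + £2.88 + £8.37 = £38.26

£38.26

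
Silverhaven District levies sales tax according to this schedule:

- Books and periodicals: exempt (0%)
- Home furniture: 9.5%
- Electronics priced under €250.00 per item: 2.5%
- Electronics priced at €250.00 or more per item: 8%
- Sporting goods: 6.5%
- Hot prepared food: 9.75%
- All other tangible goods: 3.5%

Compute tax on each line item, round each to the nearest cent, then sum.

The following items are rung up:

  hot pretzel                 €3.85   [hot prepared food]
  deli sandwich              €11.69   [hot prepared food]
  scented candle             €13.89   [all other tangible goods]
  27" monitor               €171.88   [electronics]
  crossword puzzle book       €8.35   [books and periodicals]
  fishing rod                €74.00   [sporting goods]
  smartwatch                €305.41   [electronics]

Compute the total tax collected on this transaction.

Hot pretzel €3.85: hot prepared food → 9.75% → €0.38
Deli sandwich €11.69: hot prepared food → 9.75% → €1.14
Scented candle €13.89: all other tangible goods → 3.5% → €0.49
27" monitor €171.88: electronics, under €250.00 → 2.5% → €4.30
Crossword puzzle book €8.35: books and periodicals → 0% → €0.00
Fishing rod €74.00: sporting goods → 6.5% → €4.81
Smartwatch €305.41: electronics, €250.00 or more → 8% → €24.43
Total tax = €0.38 + €1.14 + €0.49 + €4.30 + €4.81 + €24.43 = €35.55

€35.55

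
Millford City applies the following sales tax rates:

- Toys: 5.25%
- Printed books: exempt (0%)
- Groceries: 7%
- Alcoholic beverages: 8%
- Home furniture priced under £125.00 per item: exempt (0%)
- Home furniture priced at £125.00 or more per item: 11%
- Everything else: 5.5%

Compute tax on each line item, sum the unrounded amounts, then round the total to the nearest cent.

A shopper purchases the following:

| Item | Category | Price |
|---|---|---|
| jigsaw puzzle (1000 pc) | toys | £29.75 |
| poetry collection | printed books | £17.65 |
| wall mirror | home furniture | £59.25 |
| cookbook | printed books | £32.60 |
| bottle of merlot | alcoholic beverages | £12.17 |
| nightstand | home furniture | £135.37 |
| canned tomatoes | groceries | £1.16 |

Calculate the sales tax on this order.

£17.51

Jigsaw puzzle (1000 pc) £29.75: toys → 5.25% → £1.561875
Poetry collection £17.65: printed books → 0% → £0.00
Wall mirror £59.25: home furniture, under £125.00 → 0% → £0.00
Cookbook £32.60: printed books → 0% → £0.00
Bottle of merlot £12.17: alcoholic beverages → 8% → £0.9736
Nightstand £135.37: home furniture, £125.00 or more → 11% → £14.8907
Canned tomatoes £1.16: groceries → 7% → £0.0812
Unrounded tax sum = £17.507375 → £17.51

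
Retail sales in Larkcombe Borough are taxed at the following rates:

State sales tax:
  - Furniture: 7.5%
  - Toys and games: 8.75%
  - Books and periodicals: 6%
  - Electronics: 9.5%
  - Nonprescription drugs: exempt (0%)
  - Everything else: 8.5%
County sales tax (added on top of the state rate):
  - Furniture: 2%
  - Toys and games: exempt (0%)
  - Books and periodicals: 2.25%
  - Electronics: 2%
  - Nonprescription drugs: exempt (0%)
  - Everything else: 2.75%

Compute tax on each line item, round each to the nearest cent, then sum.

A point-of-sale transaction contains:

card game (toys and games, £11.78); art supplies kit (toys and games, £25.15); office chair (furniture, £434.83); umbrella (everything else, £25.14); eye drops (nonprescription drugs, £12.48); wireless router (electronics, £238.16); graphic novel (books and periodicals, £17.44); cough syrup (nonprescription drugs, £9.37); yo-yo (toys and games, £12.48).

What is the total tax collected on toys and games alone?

Card game £11.78: toys and games → 8.75% + 0% county = 8.75% → £1.03
Art supplies kit £25.15: toys and games → 8.75% + 0% county = 8.75% → £2.20
Yo-yo £12.48: toys and games → 8.75% + 0% county = 8.75% → £1.09
Tax on toys and games = £1.03 + £2.20 + £1.09 = £4.32

£4.32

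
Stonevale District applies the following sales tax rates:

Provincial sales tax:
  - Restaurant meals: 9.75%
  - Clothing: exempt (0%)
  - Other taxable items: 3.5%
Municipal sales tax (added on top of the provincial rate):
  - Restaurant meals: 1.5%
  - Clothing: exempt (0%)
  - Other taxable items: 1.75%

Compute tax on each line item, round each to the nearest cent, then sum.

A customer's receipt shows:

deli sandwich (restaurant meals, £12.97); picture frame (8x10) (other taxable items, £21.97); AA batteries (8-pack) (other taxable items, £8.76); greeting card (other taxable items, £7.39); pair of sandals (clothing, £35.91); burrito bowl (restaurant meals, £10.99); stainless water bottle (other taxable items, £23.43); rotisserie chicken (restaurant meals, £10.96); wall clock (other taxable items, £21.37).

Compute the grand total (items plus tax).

Deli sandwich £12.97: restaurant meals → 9.75% + 1.5% municipal = 11.25% → £1.46
Picture frame (8x10) £21.97: other taxable items → 3.5% + 1.75% municipal = 5.25% → £1.15
AA batteries (8-pack) £8.76: other taxable items → 3.5% + 1.75% municipal = 5.25% → £0.46
Greeting card £7.39: other taxable items → 3.5% + 1.75% municipal = 5.25% → £0.39
Pair of sandals £35.91: clothing → 0% + 0% municipal = 0% → £0.00
Burrito bowl £10.99: restaurant meals → 9.75% + 1.5% municipal = 11.25% → £1.24
Stainless water bottle £23.43: other taxable items → 3.5% + 1.75% municipal = 5.25% → £1.23
Rotisserie chicken £10.96: restaurant meals → 9.75% + 1.5% municipal = 11.25% → £1.23
Wall clock £21.37: other taxable items → 3.5% + 1.75% municipal = 5.25% → £1.12
Subtotal = £153.75; tax = £8.28; total due = £162.03

£162.03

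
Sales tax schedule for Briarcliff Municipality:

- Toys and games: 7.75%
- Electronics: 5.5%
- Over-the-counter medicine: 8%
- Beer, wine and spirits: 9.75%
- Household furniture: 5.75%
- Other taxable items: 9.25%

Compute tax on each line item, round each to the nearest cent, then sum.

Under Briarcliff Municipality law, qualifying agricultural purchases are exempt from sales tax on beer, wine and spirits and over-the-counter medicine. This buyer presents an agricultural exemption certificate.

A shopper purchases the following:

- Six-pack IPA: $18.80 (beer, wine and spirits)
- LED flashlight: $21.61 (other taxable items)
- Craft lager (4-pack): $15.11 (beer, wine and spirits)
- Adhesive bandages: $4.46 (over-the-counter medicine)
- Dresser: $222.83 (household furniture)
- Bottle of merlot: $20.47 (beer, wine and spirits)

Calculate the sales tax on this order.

Six-pack IPA $18.80: beer, wine and spirits, buyer-exempt → 0% → $0.00
LED flashlight $21.61: other taxable items → 9.25% → $2.00
Craft lager (4-pack) $15.11: beer, wine and spirits, buyer-exempt → 0% → $0.00
Adhesive bandages $4.46: over-the-counter medicine, buyer-exempt → 0% → $0.00
Dresser $222.83: household furniture → 5.75% → $12.81
Bottle of merlot $20.47: beer, wine and spirits, buyer-exempt → 0% → $0.00
Total tax = $2.00 + $12.81 = $14.81

$14.81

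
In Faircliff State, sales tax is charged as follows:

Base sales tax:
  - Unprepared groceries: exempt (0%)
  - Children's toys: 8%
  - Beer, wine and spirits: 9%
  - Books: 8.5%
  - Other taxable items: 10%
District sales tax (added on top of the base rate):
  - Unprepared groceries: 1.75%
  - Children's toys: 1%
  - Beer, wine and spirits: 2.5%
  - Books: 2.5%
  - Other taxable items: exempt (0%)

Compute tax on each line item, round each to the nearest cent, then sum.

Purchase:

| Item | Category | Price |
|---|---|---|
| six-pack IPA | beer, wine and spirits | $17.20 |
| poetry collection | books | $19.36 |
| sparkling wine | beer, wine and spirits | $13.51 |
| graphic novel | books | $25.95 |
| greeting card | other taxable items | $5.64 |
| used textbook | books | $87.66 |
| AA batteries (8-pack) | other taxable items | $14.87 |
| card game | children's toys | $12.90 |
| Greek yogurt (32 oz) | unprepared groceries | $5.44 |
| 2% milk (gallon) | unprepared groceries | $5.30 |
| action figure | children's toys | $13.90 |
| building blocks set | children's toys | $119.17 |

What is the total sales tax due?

Six-pack IPA $17.20: beer, wine and spirits → 9% + 2.5% district = 11.5% → $1.98
Poetry collection $19.36: books → 8.5% + 2.5% district = 11% → $2.13
Sparkling wine $13.51: beer, wine and spirits → 9% + 2.5% district = 11.5% → $1.55
Graphic novel $25.95: books → 8.5% + 2.5% district = 11% → $2.85
Greeting card $5.64: other taxable items → 10% + 0% district = 10% → $0.56
Used textbook $87.66: books → 8.5% + 2.5% district = 11% → $9.64
AA batteries (8-pack) $14.87: other taxable items → 10% + 0% district = 10% → $1.49
Card game $12.90: children's toys → 8% + 1% district = 9% → $1.16
Greek yogurt (32 oz) $5.44: unprepared groceries → 0% + 1.75% district = 1.75% → $0.10
2% milk (gallon) $5.30: unprepared groceries → 0% + 1.75% district = 1.75% → $0.09
Action figure $13.90: children's toys → 8% + 1% district = 9% → $1.25
Building blocks set $119.17: children's toys → 8% + 1% district = 9% → $10.73
Total tax = $1.98 + $2.13 + $1.55 + $2.85 + $0.56 + $9.64 + $1.49 + $1.16 + $0.10 + $0.09 + $1.25 + $10.73 = $33.53

$33.53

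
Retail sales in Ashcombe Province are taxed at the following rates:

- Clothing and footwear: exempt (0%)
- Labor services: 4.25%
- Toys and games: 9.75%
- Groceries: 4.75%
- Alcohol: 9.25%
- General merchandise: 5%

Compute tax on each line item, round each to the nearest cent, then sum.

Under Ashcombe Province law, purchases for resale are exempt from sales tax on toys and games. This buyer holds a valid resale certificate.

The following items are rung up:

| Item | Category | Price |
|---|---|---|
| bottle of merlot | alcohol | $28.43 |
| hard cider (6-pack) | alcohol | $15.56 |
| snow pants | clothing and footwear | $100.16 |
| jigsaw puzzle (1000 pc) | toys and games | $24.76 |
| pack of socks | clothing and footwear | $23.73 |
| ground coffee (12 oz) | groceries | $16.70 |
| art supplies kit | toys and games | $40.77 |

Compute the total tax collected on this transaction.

$4.86

Bottle of merlot $28.43: alcohol → 9.25% → $2.63
Hard cider (6-pack) $15.56: alcohol → 9.25% → $1.44
Snow pants $100.16: clothing and footwear → 0% → $0.00
Jigsaw puzzle (1000 pc) $24.76: toys and games, buyer-exempt → 0% → $0.00
Pack of socks $23.73: clothing and footwear → 0% → $0.00
Ground coffee (12 oz) $16.70: groceries → 4.75% → $0.79
Art supplies kit $40.77: toys and games, buyer-exempt → 0% → $0.00
Total tax = $2.63 + $1.44 + $0.79 = $4.86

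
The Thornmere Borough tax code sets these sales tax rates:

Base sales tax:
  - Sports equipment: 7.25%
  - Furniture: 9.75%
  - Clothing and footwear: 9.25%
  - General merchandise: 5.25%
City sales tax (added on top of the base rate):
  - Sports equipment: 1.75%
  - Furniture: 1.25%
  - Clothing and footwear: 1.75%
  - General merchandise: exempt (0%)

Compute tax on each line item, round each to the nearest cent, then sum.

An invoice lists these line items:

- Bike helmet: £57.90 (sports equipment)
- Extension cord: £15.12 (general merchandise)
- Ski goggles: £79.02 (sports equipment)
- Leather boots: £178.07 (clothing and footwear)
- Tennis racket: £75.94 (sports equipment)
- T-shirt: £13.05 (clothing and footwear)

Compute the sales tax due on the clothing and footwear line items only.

Leather boots £178.07: clothing and footwear → 9.25% + 1.75% city = 11% → £19.59
T-shirt £13.05: clothing and footwear → 9.25% + 1.75% city = 11% → £1.44
Tax on clothing and footwear = £19.59 + £1.44 = £21.03

£21.03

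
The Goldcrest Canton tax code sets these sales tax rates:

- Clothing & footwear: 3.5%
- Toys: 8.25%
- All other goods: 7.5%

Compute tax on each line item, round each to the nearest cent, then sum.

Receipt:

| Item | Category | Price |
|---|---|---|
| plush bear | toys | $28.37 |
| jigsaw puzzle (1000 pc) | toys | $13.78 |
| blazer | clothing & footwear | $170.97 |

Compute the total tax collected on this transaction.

Plush bear $28.37: toys → 8.25% → $2.34
Jigsaw puzzle (1000 pc) $13.78: toys → 8.25% → $1.14
Blazer $170.97: clothing & footwear → 3.5% → $5.98
Total tax = $2.34 + $1.14 + $5.98 = $9.46

$9.46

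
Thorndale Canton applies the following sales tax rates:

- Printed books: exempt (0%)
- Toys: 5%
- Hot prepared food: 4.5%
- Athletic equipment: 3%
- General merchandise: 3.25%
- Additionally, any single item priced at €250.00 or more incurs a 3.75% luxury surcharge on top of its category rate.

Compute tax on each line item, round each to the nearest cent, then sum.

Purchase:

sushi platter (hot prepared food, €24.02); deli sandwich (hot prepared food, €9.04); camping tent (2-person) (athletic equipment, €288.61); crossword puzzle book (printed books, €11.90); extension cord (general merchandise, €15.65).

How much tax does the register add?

€21.48

Sushi platter €24.02: hot prepared food → 4.5% → €1.08
Deli sandwich €9.04: hot prepared food → 4.5% → €0.41
Camping tent (2-person) €288.61: athletic equipment → 3% + 3.75% surcharge = 6.75% → €19.48
Crossword puzzle book €11.90: printed books → 0% → €0.00
Extension cord €15.65: general merchandise → 3.25% → €0.51
Total tax = €1.08 + €0.41 + €19.48 + €0.51 = €21.48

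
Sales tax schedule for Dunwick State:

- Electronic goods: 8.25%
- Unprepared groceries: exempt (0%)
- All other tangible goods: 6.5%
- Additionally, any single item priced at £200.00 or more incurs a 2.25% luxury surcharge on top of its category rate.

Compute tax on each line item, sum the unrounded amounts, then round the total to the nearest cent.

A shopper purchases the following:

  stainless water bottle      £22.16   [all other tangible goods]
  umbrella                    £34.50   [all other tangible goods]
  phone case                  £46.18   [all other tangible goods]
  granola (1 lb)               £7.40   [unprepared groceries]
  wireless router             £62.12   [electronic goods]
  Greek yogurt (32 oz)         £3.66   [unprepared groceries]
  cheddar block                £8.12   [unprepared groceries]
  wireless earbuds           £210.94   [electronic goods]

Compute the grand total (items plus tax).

Stainless water bottle £22.16: all other tangible goods → 6.5% → £1.4404
Umbrella £34.50: all other tangible goods → 6.5% → £2.2425
Phone case £46.18: all other tangible goods → 6.5% → £3.0017
Granola (1 lb) £7.40: unprepared groceries → 0% → £0.00
Wireless router £62.12: electronic goods → 8.25% → £5.1249
Greek yogurt (32 oz) £3.66: unprepared groceries → 0% → £0.00
Cheddar block £8.12: unprepared groceries → 0% → £0.00
Wireless earbuds £210.94: electronic goods → 8.25% + 2.25% surcharge = 10.5% → £22.1487
Subtotal = £395.08; unrounded tax = £33.9582 → £33.96; total due = £429.04

£429.04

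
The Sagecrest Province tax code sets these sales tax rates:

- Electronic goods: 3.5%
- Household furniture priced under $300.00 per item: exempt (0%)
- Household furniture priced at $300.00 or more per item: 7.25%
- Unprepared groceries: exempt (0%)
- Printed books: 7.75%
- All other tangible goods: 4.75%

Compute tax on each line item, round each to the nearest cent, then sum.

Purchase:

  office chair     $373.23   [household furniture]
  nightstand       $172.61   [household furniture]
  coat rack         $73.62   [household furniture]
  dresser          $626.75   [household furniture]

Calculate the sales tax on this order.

$72.50

Office chair $373.23: household furniture, $300.00 or more → 7.25% → $27.06
Nightstand $172.61: household furniture, under $300.00 → 0% → $0.00
Coat rack $73.62: household furniture, under $300.00 → 0% → $0.00
Dresser $626.75: household furniture, $300.00 or more → 7.25% → $45.44
Total tax = $27.06 + $45.44 = $72.50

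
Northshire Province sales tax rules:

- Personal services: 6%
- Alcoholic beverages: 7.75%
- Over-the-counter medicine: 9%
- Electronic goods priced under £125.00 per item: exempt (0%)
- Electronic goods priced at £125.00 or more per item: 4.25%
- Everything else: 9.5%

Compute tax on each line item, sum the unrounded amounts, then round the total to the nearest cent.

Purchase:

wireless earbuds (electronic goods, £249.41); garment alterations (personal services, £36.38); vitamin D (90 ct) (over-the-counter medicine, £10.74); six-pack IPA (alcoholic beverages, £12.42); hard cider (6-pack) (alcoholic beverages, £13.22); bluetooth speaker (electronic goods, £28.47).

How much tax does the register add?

Wireless earbuds £249.41: electronic goods, £125.00 or more → 4.25% → £10.599925
Garment alterations £36.38: personal services → 6% → £2.1828
Vitamin D (90 ct) £10.74: over-the-counter medicine → 9% → £0.9666
Six-pack IPA £12.42: alcoholic beverages → 7.75% → £0.96255
Hard cider (6-pack) £13.22: alcoholic beverages → 7.75% → £1.02455
Bluetooth speaker £28.47: electronic goods, under £125.00 → 0% → £0.00
Unrounded tax sum = £15.736425 → £15.74

£15.74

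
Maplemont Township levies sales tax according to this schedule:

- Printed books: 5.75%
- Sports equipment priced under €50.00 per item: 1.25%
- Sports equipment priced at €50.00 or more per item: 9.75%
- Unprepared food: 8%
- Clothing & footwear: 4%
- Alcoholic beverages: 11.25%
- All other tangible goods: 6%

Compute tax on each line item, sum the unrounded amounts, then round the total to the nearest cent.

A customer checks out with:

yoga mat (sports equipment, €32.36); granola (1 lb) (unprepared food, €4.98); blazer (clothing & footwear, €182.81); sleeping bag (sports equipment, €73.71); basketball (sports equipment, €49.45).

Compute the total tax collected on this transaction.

€15.92

Yoga mat €32.36: sports equipment, under €50.00 → 1.25% → €0.4045
Granola (1 lb) €4.98: unprepared food → 8% → €0.3984
Blazer €182.81: clothing & footwear → 4% → €7.3124
Sleeping bag €73.71: sports equipment, €50.00 or more → 9.75% → €7.186725
Basketball €49.45: sports equipment, under €50.00 → 1.25% → €0.618125
Unrounded tax sum = €15.92015 → €15.92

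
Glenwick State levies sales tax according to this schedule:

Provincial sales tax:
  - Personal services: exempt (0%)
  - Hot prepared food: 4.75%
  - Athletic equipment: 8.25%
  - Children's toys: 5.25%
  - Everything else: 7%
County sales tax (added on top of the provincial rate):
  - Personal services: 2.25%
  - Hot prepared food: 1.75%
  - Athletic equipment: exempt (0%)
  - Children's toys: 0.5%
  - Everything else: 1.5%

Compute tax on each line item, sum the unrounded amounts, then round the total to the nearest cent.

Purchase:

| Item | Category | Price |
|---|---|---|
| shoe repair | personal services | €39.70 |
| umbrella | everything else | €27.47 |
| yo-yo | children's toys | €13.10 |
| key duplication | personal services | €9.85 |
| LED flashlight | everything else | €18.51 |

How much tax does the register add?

€5.78

Shoe repair €39.70: personal services → 0% + 2.25% county = 2.25% → €0.89325
Umbrella €27.47: everything else → 7% + 1.5% county = 8.5% → €2.33495
Yo-yo €13.10: children's toys → 5.25% + 0.5% county = 5.75% → €0.75325
Key duplication €9.85: personal services → 0% + 2.25% county = 2.25% → €0.221625
LED flashlight €18.51: everything else → 7% + 1.5% county = 8.5% → €1.57335
Unrounded tax sum = €5.776425 → €5.78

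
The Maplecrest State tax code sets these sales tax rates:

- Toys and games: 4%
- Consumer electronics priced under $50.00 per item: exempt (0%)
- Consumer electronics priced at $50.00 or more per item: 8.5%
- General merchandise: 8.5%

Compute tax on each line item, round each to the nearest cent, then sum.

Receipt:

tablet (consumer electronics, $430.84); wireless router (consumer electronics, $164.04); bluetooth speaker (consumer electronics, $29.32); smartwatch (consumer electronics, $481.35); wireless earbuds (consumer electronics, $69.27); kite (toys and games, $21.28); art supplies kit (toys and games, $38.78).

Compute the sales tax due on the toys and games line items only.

$2.40

Kite $21.28: toys and games → 4% → $0.85
Art supplies kit $38.78: toys and games → 4% → $1.55
Tax on toys and games = $0.85 + $1.55 = $2.40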